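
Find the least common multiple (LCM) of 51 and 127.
6477

First find GCD(51, 127) using the Euclidean algorithm:
51 = 0 × 127 + 51
127 = 2 × 51 + 25
51 = 2 × 25 + 1
25 = 25 × 1 + 0
GCD(51, 127) = 1

LCM formula: LCM(a, b) = (a × b) / GCD(a, b)
LCM(51, 127) = (51 × 127) / 1
LCM(51, 127) = 6477 / 1
LCM(51, 127) = 6477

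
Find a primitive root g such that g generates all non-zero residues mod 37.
p - 1 = 36 has prime divisors 2, 3. h is a primitive root mod 37 iff h^(36/q) ≢ 1 (mod 37) for each such q.
h = 2: 2^18 ≡ 36, 2^12 ≡ 26 (mod 37); none is 1, so 2 has order 36 and is a primitive root.
The smallest primitive root mod 37 is g = 2.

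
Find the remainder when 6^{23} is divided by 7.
By Fermat: 6^{6} ≡ 1 (mod 7). 23 = 3×6 + 5. So 6^{23} ≡ 6^{5} ≡ 6 (mod 7)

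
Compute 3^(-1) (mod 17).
6

Using Extended Euclidean Algorithm:
gcd(3, 17) = 1
Bezout coefficients: 3 × 6 + 17 × -1 = 1
So 3 × 6 ≡ 1 (mod 17)
The inverse is 6 mod 17 = 6
Verification: 3 × 6 = 18 = 1 × 17 + 1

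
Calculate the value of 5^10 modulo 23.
10 = 8 + 2 (binary 1010). Repeated squaring mod 23: 5^1 ≡ 5; 5^2 ≡ 5² = 25 ≡ 2; 5^4 ≡ 2² = 4 ≡ 4; 5^8 ≡ 4² = 16 ≡ 16. Multiply: 5^10 = 5^8 × 5^2 ≡ 16 × 2 (mod 23): 16 × 2 = 32 ≡ 9. So 5^10 ≡ 9 (mod 23).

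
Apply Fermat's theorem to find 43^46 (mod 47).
By Fermat's Little Theorem, 43^{46} ≡ 1 (mod 47) since 47 is prime and gcd(43, 47) = 1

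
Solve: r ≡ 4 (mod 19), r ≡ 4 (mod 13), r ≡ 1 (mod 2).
M = 19 × 13 × 2 = 494. M₁ = 26, y₁ ≡ 11 (mod 19). M₂ = 38, y₂ ≡ 12 (mod 13). M₃ = 247, y₃ ≡ 1 (mod 2). r = 4×26×11 + 4×38×12 + 1×247×1 ≡ 251 (mod 494)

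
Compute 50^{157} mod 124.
100

Using successive squaring:
Binary expansion of 157: 10011101
Powers of 50 mod 124 (each is the square of the previous):
  50^1 ≡ 50 (mod 124)
  50^2 ≡ 50² = 2500 ≡ 20 (mod 124)
  50^4 ≡ 20² = 400 ≡ 28 (mod 124)
  50^8 ≡ 28² = 784 ≡ 40 (mod 124)
  50^16 ≡ 40² = 1600 ≡ 112 (mod 124)
  50^32 ≡ 112² = 12544 ≡ 20 (mod 124)
  50^64 ≡ 20² = 400 ≡ 28 (mod 124)
  50^128 ≡ 28² = 784 ≡ 40 (mod 124)
157 = 128 + 16 + 8 + 4 + 1, so 50^157 = 50^128 × 50^16 × 50^8 × 50^4 × 50^1 ≡ 40 × 112 × 40 × 28 × 50 (mod 124)
Multiplying step by step:
  40 × 112 = 4480 ≡ 16 (mod 124)
  16 × 40 = 640 ≡ 20 (mod 124)
  20 × 28 = 560 ≡ 64 (mod 124)
  64 × 50 = 3200 ≡ 100 (mod 124)
Result: 50^157 ≡ 100 (mod 124)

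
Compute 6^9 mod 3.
6 ≡ 0 (mod 3). 9 = 8 + 1 (binary 1001). Repeated squaring mod 3: 0^1 ≡ 0; 0^2 ≡ 0² = 0 ≡ 0; 0^4 ≡ 0² = 0 ≡ 0; 0^8 ≡ 0² = 0 ≡ 0. Multiply: 6^9 ≡ 0^8 × 0^1 ≡ 0 × 0 (mod 3): 0 × 0 = 0 ≡ 0. So 6^9 ≡ 0 (mod 3).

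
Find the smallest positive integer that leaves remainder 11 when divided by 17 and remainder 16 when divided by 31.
M = 17 × 31 = 527. M₁ = 31, y₁ ≡ 11 (mod 17). M₂ = 17, y₂ ≡ 11 (mod 31). n = 11×31×11 + 16×17×11 ≡ 419 (mod 527). The smallest positive such number is 419.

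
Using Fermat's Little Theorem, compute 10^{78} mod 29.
4

By Fermat's Little Theorem, a^(p-1) ≡ 1 (mod p) for prime p and gcd(a, p) = 1
Here p = 29, so 10^28 ≡ 1 (mod 29)
We can reduce the exponent: 78 mod 28 = 22
So 10^78 ≡ 10^22 (mod 29)
Computing: 10^22 mod 29 = 4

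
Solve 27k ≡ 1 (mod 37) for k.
27^(-1) ≡ 11 (mod 37). Verification: 27 × 11 = 297 ≡ 1 (mod 37)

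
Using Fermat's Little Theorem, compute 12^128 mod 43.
By Fermat: 12^{42} ≡ 1 (mod 43). 128 = 3×42 + 2. So 12^{128} ≡ 12^{2} ≡ 15 (mod 43)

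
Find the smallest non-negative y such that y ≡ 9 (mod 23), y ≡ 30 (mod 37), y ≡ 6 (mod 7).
2953

Using the Chinese Remainder Theorem:
M = product of moduli = 5957
For equation 1: M_1 = 259, 259 ≡ 6 (mod 23), inverse of 259 mod 23 is 4 (check: 6 × 4 = 24 ≡ 1 (mod 23))
For equation 2: M_2 = 161, 161 ≡ 13 (mod 37), inverse of 161 mod 37 is 20 (check: 13 × 20 = 260 ≡ 1 (mod 37))
For equation 3: M_3 = 851, 851 ≡ 4 (mod 7), inverse of 851 mod 7 is 2 (check: 4 × 2 = 8 ≡ 1 (mod 7))
Combine: y ≡ Σ r_i×M_i×(M_i⁻¹ mod m_i) = 9×259×4 + 30×161×20 + 6×851×2 = 9324 + 96600 + 10212 = 116136
116136 mod 5957 = 2953
y ≡ 2953 (mod 5957)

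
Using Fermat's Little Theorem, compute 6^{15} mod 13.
8

By Fermat's Little Theorem, a^(p-1) ≡ 1 (mod p) for prime p and gcd(a, p) = 1
Here p = 13, so 6^12 ≡ 1 (mod 13)
We can reduce the exponent: 15 mod 12 = 3
So 6^15 ≡ 6^3 (mod 13)
Computing: 6^3 mod 13 = 8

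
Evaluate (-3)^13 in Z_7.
Using Fermat: (-3)^{6} ≡ 1 (mod 7). 13 ≡ 1 (mod 6). So (-3)^{13} ≡ (-3)^{1} ≡ 4 (mod 7)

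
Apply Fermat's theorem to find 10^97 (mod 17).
By Fermat: 10^{16} ≡ 1 (mod 17). 97 = 6×16 + 1. So 10^{97} ≡ 10^{1} ≡ 10 (mod 17)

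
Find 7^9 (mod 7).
7 ≡ 0 (mod 7). 9 = 8 + 1 (binary 1001). Repeated squaring mod 7: 0^1 ≡ 0; 0^2 ≡ 0² = 0 ≡ 0; 0^4 ≡ 0² = 0 ≡ 0; 0^8 ≡ 0² = 0 ≡ 0. Multiply: 7^9 ≡ 0^8 × 0^1 ≡ 0 × 0 (mod 7): 0 × 0 = 0 ≡ 0. So 7^9 ≡ 0 (mod 7).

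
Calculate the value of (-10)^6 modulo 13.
(-10) ≡ 3 (mod 13). 6 = 4 + 2 (binary 110). Repeated squaring mod 13: 3^1 ≡ 3; 3^2 ≡ 3² = 9 ≡ 9; 3^4 ≡ 9² = 81 ≡ 3. Multiply: (-10)^6 ≡ 3^4 × 3^2 ≡ 3 × 9 (mod 13): 3 × 9 = 27 ≡ 1. So (-10)^6 ≡ 1 (mod 13).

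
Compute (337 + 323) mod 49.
23

(337 + 323) = 660
660 mod 49 = 23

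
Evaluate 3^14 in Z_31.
Using repeated squaring. 14 = 8 + 4 + 2 (binary 1110). Repeated squaring mod 31: 3^1 ≡ 3; 3^2 ≡ 3² = 9 ≡ 9; 3^4 ≡ 9² = 81 ≡ 19; 3^8 ≡ 19² = 361 ≡ 20. Multiply: 3^14 = 3^8 × 3^4 × 3^2 ≡ 20 × 19 × 9 (mod 31): 20 × 19 = 380 ≡ 8; 8 × 9 = 72 ≡ 10. So 3^14 ≡ 10 (mod 31).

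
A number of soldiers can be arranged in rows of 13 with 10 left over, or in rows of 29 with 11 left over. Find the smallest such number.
M = 13 × 29 = 377. M₁ = 29, y₁ ≡ 9 (mod 13). M₂ = 13, y₂ ≡ 9 (mod 29). t = 10×29×9 + 11×13×9 ≡ 127 (mod 377). The smallest positive such number is 127.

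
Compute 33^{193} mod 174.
63

Using successive squaring:
Binary expansion of 193: 11000001
Powers of 33 mod 174 (each is the square of the previous):
  33^1 ≡ 33 (mod 174)
  33^2 ≡ 33² = 1089 ≡ 45 (mod 174)
  33^4 ≡ 45² = 2025 ≡ 111 (mod 174)
  33^8 ≡ 111² = 12321 ≡ 141 (mod 174)
  33^16 ≡ 141² = 19881 ≡ 45 (mod 174)
  33^32 ≡ 45² = 2025 ≡ 111 (mod 174)
  33^64 ≡ 111² = 12321 ≡ 141 (mod 174)
  33^128 ≡ 141² = 19881 ≡ 45 (mod 174)
193 = 128 + 64 + 1, so 33^193 = 33^128 × 33^64 × 33^1 ≡ 45 × 141 × 33 (mod 174)
Multiplying step by step:
  45 × 141 = 6345 ≡ 81 (mod 174)
  81 × 33 = 2673 ≡ 63 (mod 174)
Result: 33^193 ≡ 63 (mod 174)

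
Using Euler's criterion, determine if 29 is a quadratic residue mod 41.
By Euler's criterion: 29^{20} ≡ 40 (mod 41). Since this equals -1 (≡ 40), 29 is not a QR.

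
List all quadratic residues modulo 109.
QRs mod 109: {1, 3, 4, 5, 7, 9, 12, 15, 16, 20, 21, 22, 25, 26, 27, 28, 29, 31, 34, 35, 36, 38, 43, 45, 46, 48, 49, 60, 61, 63, 64, 66, 71, 73, 74, 75, 78, 80, 81, 82, 83, 84, 87, 88, 89, 93, 94, 97, 100, 102, 104, 105, 106, 108}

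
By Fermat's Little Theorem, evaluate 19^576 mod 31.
By Fermat: 19^{30} ≡ 1 (mod 31). 576 ≡ 6 (mod 30). So 19^{576} ≡ 19^{6} ≡ 2 (mod 31)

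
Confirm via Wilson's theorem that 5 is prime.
(4)! mod 5 = 4. Since this equals -1 (mod 5), Wilson confirms 5 is prime.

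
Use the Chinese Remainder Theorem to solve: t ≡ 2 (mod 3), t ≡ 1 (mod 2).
M = 3 × 2 = 6. M₁ = 2, y₁ ≡ 2 (mod 3). M₂ = 3, y₂ ≡ 1 (mod 2). t = 2×2×2 + 1×3×1 ≡ 5 (mod 6)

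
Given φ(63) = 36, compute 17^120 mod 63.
By Euler: 17^{36} ≡ 1 (mod 63) since gcd(17, 63) = 1. 120 = 3×36 + 12. So 17^{120} ≡ 17^{12} ≡ 1 (mod 63)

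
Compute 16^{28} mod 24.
16

Using successive squaring:
Binary expansion of 28: 11100
Powers of 16 mod 24 (each is the square of the previous):
  16^1 ≡ 16 (mod 24)
  16^2 ≡ 16² = 256 ≡ 16 (mod 24)
  16^4 ≡ 16² = 256 ≡ 16 (mod 24)
  16^8 ≡ 16² = 256 ≡ 16 (mod 24)
  16^16 ≡ 16² = 256 ≡ 16 (mod 24)
28 = 16 + 8 + 4, so 16^28 = 16^16 × 16^8 × 16^4 ≡ 16 × 16 × 16 (mod 24)
Multiplying step by step:
  16 × 16 = 256 ≡ 16 (mod 24)
  16 × 16 = 256 ≡ 16 (mod 24)
Result: 16^28 ≡ 16 (mod 24)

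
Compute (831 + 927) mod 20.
18

(831 + 927) = 1758
1758 mod 20 = 18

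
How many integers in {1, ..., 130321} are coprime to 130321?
123462

Prime factorization: 130321 = 19^4
Using the formula φ(n) = n × Π(1 - 1/p) for each prime factor p:
φ(130321) = 130321 × (1 - 1/19)
φ(130321) = 123462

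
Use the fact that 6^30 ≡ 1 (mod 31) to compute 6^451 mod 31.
By Fermat: 6^{30} ≡ 1 (mod 31). 451 ≡ 1 (mod 30). So 6^{451} ≡ 6^{1} ≡ 6 (mod 31)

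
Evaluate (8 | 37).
(8/37) = 8^{18} mod 37 = -1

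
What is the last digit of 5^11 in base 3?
Using Fermat: 5^{2} ≡ 1 (mod 3). 11 ≡ 1 (mod 2). So 5^{11} ≡ 5^{1} ≡ 2 (mod 3)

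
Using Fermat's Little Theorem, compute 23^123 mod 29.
By Fermat: 23^{28} ≡ 1 (mod 29). 123 = 4×28 + 11. So 23^{123} ≡ 23^{11} ≡ 20 (mod 29)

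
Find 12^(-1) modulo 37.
34

Using Extended Euclidean Algorithm:
gcd(12, 37) = 1
Bezout coefficients: 12 × -3 + 37 × 1 = 1
So 12 × -3 ≡ 1 (mod 37)
The inverse is -3 mod 37 = 34
Verification: 12 × 34 = 408 = 11 × 37 + 1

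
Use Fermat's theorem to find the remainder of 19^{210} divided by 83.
40

By Fermat's Little Theorem, a^(p-1) ≡ 1 (mod p) for prime p and gcd(a, p) = 1
Here p = 83, so 19^82 ≡ 1 (mod 83)
We can reduce the exponent: 210 mod 82 = 46
So 19^210 ≡ 19^46 (mod 83)
Computing: 19^46 mod 83 = 40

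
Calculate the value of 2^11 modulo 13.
Using repeated squaring. 11 = 8 + 2 + 1 (binary 1011). Repeated squaring mod 13: 2^1 ≡ 2; 2^2 ≡ 2² = 4 ≡ 4; 2^4 ≡ 4² = 16 ≡ 3; 2^8 ≡ 3² = 9 ≡ 9. Multiply: 2^11 = 2^8 × 2^2 × 2^1 ≡ 9 × 4 × 2 (mod 13): 9 × 4 = 36 ≡ 10; 10 × 2 = 20 ≡ 7. So 2^11 ≡ 7 (mod 13).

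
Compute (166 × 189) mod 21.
0

(166 × 189) = 31374
31374 mod 21 = 0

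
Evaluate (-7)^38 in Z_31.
Using Fermat: (-7)^{30} ≡ 1 (mod 31). 38 ≡ 8 (mod 30). So (-7)^{38} ≡ (-7)^{8} ≡ 10 (mod 31)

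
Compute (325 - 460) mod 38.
17

(325 - 460) = -135
-135 mod 38 = 17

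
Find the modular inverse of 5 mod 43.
5^(-1) ≡ 26 (mod 43). Verification: 5 × 26 = 130 ≡ 1 (mod 43)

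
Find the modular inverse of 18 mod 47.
18^(-1) ≡ 34 (mod 47). Verification: 18 × 34 = 612 ≡ 1 (mod 47)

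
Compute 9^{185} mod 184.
25

Using successive squaring:
Binary expansion of 185: 10111001
Powers of 9 mod 184 (each is the square of the previous):
  9^1 ≡ 9 (mod 184)
  9^2 ≡ 9² = 81 ≡ 81 (mod 184)
  9^4 ≡ 81² = 6561 ≡ 121 (mod 184)
  9^8 ≡ 121² = 14641 ≡ 105 (mod 184)
  9^16 ≡ 105² = 11025 ≡ 169 (mod 184)
  9^32 ≡ 169² = 28561 ≡ 41 (mod 184)
  9^64 ≡ 41² = 1681 ≡ 25 (mod 184)
  9^128 ≡ 25² = 625 ≡ 73 (mod 184)
185 = 128 + 32 + 16 + 8 + 1, so 9^185 = 9^128 × 9^32 × 9^16 × 9^8 × 9^1 ≡ 73 × 41 × 169 × 105 × 9 (mod 184)
Multiplying step by step:
  73 × 41 = 2993 ≡ 49 (mod 184)
  49 × 169 = 8281 ≡ 1 (mod 184)
  1 × 105 = 105 ≡ 105 (mod 184)
  105 × 9 = 945 ≡ 25 (mod 184)
Result: 9^185 ≡ 25 (mod 184)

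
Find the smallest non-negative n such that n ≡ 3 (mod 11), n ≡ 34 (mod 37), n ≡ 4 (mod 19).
6768

Using the Chinese Remainder Theorem:
M = product of moduli = 7733
For equation 1: M_1 = 703, 703 ≡ 10 (mod 11), inverse of 703 mod 11 is 10 (check: 10 × 10 = 100 ≡ 1 (mod 11))
For equation 2: M_2 = 209, 209 ≡ 24 (mod 37), inverse of 209 mod 37 is 17 (check: 24 × 17 = 408 ≡ 1 (mod 37))
For equation 3: M_3 = 407, 407 ≡ 8 (mod 19), inverse of 407 mod 19 is 12 (check: 8 × 12 = 96 ≡ 1 (mod 19))
Combine: n ≡ Σ r_i×M_i×(M_i⁻¹ mod m_i) = 3×703×10 + 34×209×17 + 4×407×12 = 21090 + 120802 + 19536 = 161428
161428 mod 7733 = 6768
n ≡ 6768 (mod 7733)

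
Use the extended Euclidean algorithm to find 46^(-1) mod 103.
Extended GCD: 46(-47) + 103(21) = 1. So 46^(-1) ≡ 56 ≡ 56 (mod 103). Verify: 46 × 56 = 2576 ≡ 1 (mod 103)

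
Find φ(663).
384

Prime factorization: 663 = 3 × 13 × 17
Using the formula φ(n) = n × Π(1 - 1/p) for each prime factor p:
φ(663) = 663 × (1 - 1/3) × (1 - 1/13) × (1 - 1/17)
φ(663) = 384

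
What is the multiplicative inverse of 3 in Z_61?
41

Using Extended Euclidean Algorithm:
gcd(3, 61) = 1
Bezout coefficients: 3 × -20 + 61 × 1 = 1
So 3 × -20 ≡ 1 (mod 61)
The inverse is -20 mod 61 = 41
Verification: 3 × 41 = 123 = 2 × 61 + 1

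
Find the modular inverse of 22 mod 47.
22^(-1) ≡ 15 (mod 47). Verification: 22 × 15 = 330 ≡ 1 (mod 47)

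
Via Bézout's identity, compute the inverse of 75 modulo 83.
Extended GCD: 75(31) + 83(-28) = 1. So 75^(-1) ≡ 31 ≡ 31 (mod 83). Verify: 75 × 31 = 2325 ≡ 1 (mod 83)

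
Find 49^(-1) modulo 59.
53

Using Extended Euclidean Algorithm:
gcd(49, 59) = 1
Bezout coefficients: 49 × -6 + 59 × 5 = 1
So 49 × -6 ≡ 1 (mod 59)
The inverse is -6 mod 59 = 53
Verification: 49 × 53 = 2597 = 44 × 59 + 1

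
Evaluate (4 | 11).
(4/11) = 4^{5} mod 11 = 1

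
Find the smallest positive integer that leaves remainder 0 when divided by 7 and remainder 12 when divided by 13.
M = 7 × 13 = 91. M₁ = 13, y₁ ≡ 6 (mod 7). M₂ = 7, y₂ ≡ 2 (mod 13). z = 0×13×6 + 12×7×2 ≡ 77 (mod 91). The smallest positive such number is 77.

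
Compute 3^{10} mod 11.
1

Using successive squaring:
Binary expansion of 10: 1010
Powers of 3 mod 11 (each is the square of the previous):
  3^1 ≡ 3 (mod 11)
  3^2 ≡ 3² = 9 ≡ 9 (mod 11)
  3^4 ≡ 9² = 81 ≡ 4 (mod 11)
  3^8 ≡ 4² = 16 ≡ 5 (mod 11)
10 = 8 + 2, so 3^10 = 3^8 × 3^2 ≡ 5 × 9 (mod 11)
Multiplying step by step:
  5 × 9 = 45 ≡ 1 (mod 11)
Result: 3^10 ≡ 1 (mod 11)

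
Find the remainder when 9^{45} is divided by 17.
By Fermat: 9^{16} ≡ 1 (mod 17). 45 = 2×16 + 13. So 9^{45} ≡ 9^{13} ≡ 8 (mod 17)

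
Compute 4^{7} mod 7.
4

Using successive squaring:
Binary expansion of 7: 111
Powers of 4 mod 7 (each is the square of the previous):
  4^1 ≡ 4 (mod 7)
  4^2 ≡ 4² = 16 ≡ 2 (mod 7)
  4^4 ≡ 2² = 4 ≡ 4 (mod 7)
7 = 4 + 2 + 1, so 4^7 = 4^4 × 4^2 × 4^1 ≡ 4 × 2 × 4 (mod 7)
Multiplying step by step:
  4 × 2 = 8 ≡ 1 (mod 7)
  1 × 4 = 4 ≡ 4 (mod 7)
Result: 4^7 ≡ 4 (mod 7)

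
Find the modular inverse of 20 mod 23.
20^(-1) ≡ 15 (mod 23). Verification: 20 × 15 = 300 ≡ 1 (mod 23)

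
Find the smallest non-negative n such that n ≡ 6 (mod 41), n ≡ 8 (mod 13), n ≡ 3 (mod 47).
4844

Using the Chinese Remainder Theorem:
M = product of moduli = 25051
For equation 1: M_1 = 611, 611 ≡ 37 (mod 41), inverse of 611 mod 41 is 10 (check: 37 × 10 = 370 ≡ 1 (mod 41))
For equation 2: M_2 = 1927, 1927 ≡ 3 (mod 13), inverse of 1927 mod 13 is 9 (check: 3 × 9 = 27 ≡ 1 (mod 13))
For equation 3: M_3 = 533, 533 ≡ 16 (mod 47), inverse of 533 mod 47 is 3 (check: 16 × 3 = 48 ≡ 1 (mod 47))
Combine: n ≡ Σ r_i×M_i×(M_i⁻¹ mod m_i) = 6×611×10 + 8×1927×9 + 3×533×3 = 36660 + 138744 + 4797 = 180201
180201 mod 25051 = 4844
n ≡ 4844 (mod 25051)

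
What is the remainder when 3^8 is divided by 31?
8 = 8 (binary 1000). Repeated squaring mod 31: 3^1 ≡ 3; 3^2 ≡ 3² = 9 ≡ 9; 3^4 ≡ 9² = 81 ≡ 19; 3^8 ≡ 19² = 361 ≡ 20. So 3^8 ≡ 20 (mod 31).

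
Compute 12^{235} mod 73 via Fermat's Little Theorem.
61

By Fermat's Little Theorem, a^(p-1) ≡ 1 (mod p) for prime p and gcd(a, p) = 1
Here p = 73, so 12^72 ≡ 1 (mod 73)
We can reduce the exponent: 235 mod 72 = 19
So 12^235 ≡ 12^19 (mod 73)
Computing: 12^19 mod 73 = 61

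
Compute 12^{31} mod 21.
12

Using successive squaring:
Binary expansion of 31: 11111
Powers of 12 mod 21 (each is the square of the previous):
  12^1 ≡ 12 (mod 21)
  12^2 ≡ 12² = 144 ≡ 18 (mod 21)
  12^4 ≡ 18² = 324 ≡ 9 (mod 21)
  12^8 ≡ 9² = 81 ≡ 18 (mod 21)
  12^16 ≡ 18² = 324 ≡ 9 (mod 21)
31 = 16 + 8 + 4 + 2 + 1, so 12^31 = 12^16 × 12^8 × 12^4 × 12^2 × 12^1 ≡ 9 × 18 × 9 × 18 × 12 (mod 21)
Multiplying step by step:
  9 × 18 = 162 ≡ 15 (mod 21)
  15 × 9 = 135 ≡ 9 (mod 21)
  9 × 18 = 162 ≡ 15 (mod 21)
  15 × 12 = 180 ≡ 12 (mod 21)
Result: 12^31 ≡ 12 (mod 21)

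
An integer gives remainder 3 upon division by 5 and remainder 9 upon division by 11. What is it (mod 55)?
M = 5 × 11 = 55. M₁ = 11, y₁ ≡ 1 (mod 5). M₂ = 5, y₂ ≡ 9 (mod 11). z = 3×11×1 + 9×5×9 ≡ 53 (mod 55). The smallest positive such number is 53.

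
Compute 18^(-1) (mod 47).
18^(-1) ≡ 34 (mod 47). Verification: 18 × 34 = 612 ≡ 1 (mod 47)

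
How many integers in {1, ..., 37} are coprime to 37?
36

Prime factorization: 37 = 37
Using the formula φ(n) = n × Π(1 - 1/p) for each prime factor p:
φ(37) = 37 × (1 - 1/37)
φ(37) = 36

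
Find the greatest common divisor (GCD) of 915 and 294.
3

Using the Euclidean algorithm:
915 = 3 × 294 + 33
294 = 8 × 33 + 30
33 = 1 × 30 + 3
30 = 10 × 3 + 0

GCD(915, 294) = 3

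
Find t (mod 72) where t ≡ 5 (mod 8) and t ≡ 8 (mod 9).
M = 8 × 9 = 72. M₁ = 9, y₁ ≡ 1 (mod 8). M₂ = 8, y₂ ≡ 8 (mod 9). t = 5×9×1 + 8×8×8 ≡ 53 (mod 72)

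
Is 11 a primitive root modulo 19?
No

To verify, check if 11^(18/q) ≢ 1 (mod 19) for each prime divisor q of 18
Divisors of 18 = 18: [1, 2, 3, 6, 9, 18]
  11^(18/2) = 11^9 ≡ 1 (mod 19)
  11^(18/3) = 11^6 ≡ 1 (mod 19)
Conclusion: 11 is not a primitive root modulo 19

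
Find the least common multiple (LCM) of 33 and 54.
594

First find GCD(33, 54) using the Euclidean algorithm:
33 = 0 × 54 + 33
54 = 1 × 33 + 21
33 = 1 × 21 + 12
21 = 1 × 12 + 9
12 = 1 × 9 + 3
9 = 3 × 3 + 0
GCD(33, 54) = 3

LCM formula: LCM(a, b) = (a × b) / GCD(a, b)
LCM(33, 54) = (33 × 54) / 3
LCM(33, 54) = 1782 / 3
LCM(33, 54) = 594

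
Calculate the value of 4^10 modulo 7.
10 = 8 + 2 (binary 1010). Repeated squaring mod 7: 4^1 ≡ 4; 4^2 ≡ 4² = 16 ≡ 2; 4^4 ≡ 2² = 4 ≡ 4; 4^8 ≡ 4² = 16 ≡ 2. Multiply: 4^10 = 4^8 × 4^2 ≡ 2 × 2 (mod 7): 2 × 2 = 4 ≡ 4. So 4^10 ≡ 4 (mod 7).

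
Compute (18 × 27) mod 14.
10

(18 × 27) = 486
486 mod 14 = 10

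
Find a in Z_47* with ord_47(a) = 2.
46 has order 2 mod 47 since 46^{2} ≡ 1 (mod 47) and no smaller power works.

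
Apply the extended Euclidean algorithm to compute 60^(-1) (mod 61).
Extended GCD: 60(-1) + 61(1) = 1. So 60^(-1) ≡ 60 ≡ 60 (mod 61). Verify: 60 × 60 = 3600 ≡ 1 (mod 61)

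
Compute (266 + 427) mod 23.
3

(266 + 427) = 693
693 mod 23 = 3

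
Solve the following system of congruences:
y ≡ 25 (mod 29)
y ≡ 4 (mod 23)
257

Using the Chinese Remainder Theorem:
M = product of moduli = 667
For equation 1: M_1 = 23, 23 ≡ 23 (mod 29), inverse of 23 mod 29 is 24 (check: 23 × 24 = 552 ≡ 1 (mod 29))
For equation 2: M_2 = 29, 29 ≡ 6 (mod 23), inverse of 29 mod 23 is 4 (check: 6 × 4 = 24 ≡ 1 (mod 23))
Combine: y ≡ Σ r_i×M_i×(M_i⁻¹ mod m_i) = 25×23×24 + 4×29×4 = 13800 + 464 = 14264
14264 mod 667 = 257
y ≡ 257 (mod 667)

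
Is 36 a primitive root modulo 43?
p - 1 = 42 has prime divisors 2, 3, 7. Check 36^(42/q) mod 43 for each: 36^(42/2) = 36^21 ≡ 1, 36^(42/3) = 36^14 ≡ 6, 36^(42/7) = 36^6 ≡ 1 (mod 43). Since 36^21 ≡ 1 (mod 43), the order of 36 divides 21 (in fact the order is 3) ≠ 42, so it is not a primitive root.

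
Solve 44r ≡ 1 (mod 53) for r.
44^(-1) ≡ 47 (mod 53). Verification: 44 × 47 = 2068 ≡ 1 (mod 53)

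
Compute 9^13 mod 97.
Using repeated squaring. 13 = 8 + 4 + 1 (binary 1101). Repeated squaring mod 97: 9^1 ≡ 9; 9^2 ≡ 9² = 81 ≡ 81; 9^4 ≡ 81² = 6561 ≡ 62; 9^8 ≡ 62² = 3844 ≡ 61. Multiply: 9^13 = 9^8 × 9^4 × 9^1 ≡ 61 × 62 × 9 (mod 97): 61 × 62 = 3782 ≡ 96; 96 × 9 = 864 ≡ 88. So 9^13 ≡ 88 (mod 97).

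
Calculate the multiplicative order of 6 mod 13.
Powers of 6 mod 13: 6^1≡6, 6^2≡10, 6^3≡8, 6^4≡9, 6^5≡2, 6^6≡12, 6^7≡7, 6^8≡3, 6^9≡5, 6^10≡4, 6^11≡11, 6^12≡1. Order = 12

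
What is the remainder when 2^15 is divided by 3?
Using Fermat: 2^{2} ≡ 1 (mod 3). 15 ≡ 1 (mod 2). So 2^{15} ≡ 2^{1} ≡ 2 (mod 3)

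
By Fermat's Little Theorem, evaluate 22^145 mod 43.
By Fermat: 22^{42} ≡ 1 (mod 43). 145 = 3×42 + 19. So 22^{145} ≡ 22^{19} ≡ 39 (mod 43)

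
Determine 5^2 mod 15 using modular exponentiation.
2 = 2 (binary 10). Repeated squaring mod 15: 5^1 ≡ 5; 5^2 ≡ 5² = 25 ≡ 10. So 5^2 ≡ 10 (mod 15).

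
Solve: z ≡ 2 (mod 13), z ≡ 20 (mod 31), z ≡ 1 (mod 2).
M = 13 × 31 × 2 = 806. M₁ = 62, y₁ ≡ 4 (mod 13). M₂ = 26, y₂ ≡ 6 (mod 31). M₃ = 403, y₃ ≡ 1 (mod 2). z = 2×62×4 + 20×26×6 + 1×403×1 ≡ 795 (mod 806)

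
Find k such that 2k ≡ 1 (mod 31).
2^(-1) ≡ 16 (mod 31). Verification: 2 × 16 = 32 ≡ 1 (mod 31)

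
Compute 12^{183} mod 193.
9

Using successive squaring:
Binary expansion of 183: 10110111
Powers of 12 mod 193 (each is the square of the previous):
  12^1 ≡ 12 (mod 193)
  12^2 ≡ 12² = 144 ≡ 144 (mod 193)
  12^4 ≡ 144² = 20736 ≡ 85 (mod 193)
  12^8 ≡ 85² = 7225 ≡ 84 (mod 193)
  12^16 ≡ 84² = 7056 ≡ 108 (mod 193)
  12^32 ≡ 108² = 11664 ≡ 84 (mod 193)
  12^64 ≡ 84² = 7056 ≡ 108 (mod 193)
  12^128 ≡ 108² = 11664 ≡ 84 (mod 193)
183 = 128 + 32 + 16 + 4 + 2 + 1, so 12^183 = 12^128 × 12^32 × 12^16 × 12^4 × 12^2 × 12^1 ≡ 84 × 84 × 108 × 85 × 144 × 12 (mod 193)
Multiplying step by step:
  84 × 84 = 7056 ≡ 108 (mod 193)
  108 × 108 = 11664 ≡ 84 (mod 193)
  84 × 85 = 7140 ≡ 192 (mod 193)
  192 × 144 = 27648 ≡ 49 (mod 193)
  49 × 12 = 588 ≡ 9 (mod 193)
Result: 12^183 ≡ 9 (mod 193)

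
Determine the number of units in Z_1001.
720

Prime factorization: 1001 = 7 × 11 × 13
Using the formula φ(n) = n × Π(1 - 1/p) for each prime factor p:
φ(1001) = 1001 × (1 - 1/7) × (1 - 1/11) × (1 - 1/13)
φ(1001) = 720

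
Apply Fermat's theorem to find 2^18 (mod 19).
By Fermat's Little Theorem, 2^{18} ≡ 1 (mod 19) since 19 is prime and gcd(2, 19) = 1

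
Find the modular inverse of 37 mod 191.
37^(-1) ≡ 31 (mod 191). Verification: 37 × 31 = 1147 ≡ 1 (mod 191)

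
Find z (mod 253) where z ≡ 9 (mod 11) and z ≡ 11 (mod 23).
M = 11 × 23 = 253. M₁ = 23, y₁ ≡ 1 (mod 11). M₂ = 11, y₂ ≡ 21 (mod 23). z = 9×23×1 + 11×11×21 ≡ 218 (mod 253)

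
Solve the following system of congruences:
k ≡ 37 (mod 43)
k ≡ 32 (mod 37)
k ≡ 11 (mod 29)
17237

Using the Chinese Remainder Theorem:
M = product of moduli = 46139
For equation 1: M_1 = 1073, 1073 ≡ 41 (mod 43), inverse of 1073 mod 43 is 21 (check: 41 × 21 = 861 ≡ 1 (mod 43))
For equation 2: M_2 = 1247, 1247 ≡ 26 (mod 37), inverse of 1247 mod 37 is 10 (check: 26 × 10 = 260 ≡ 1 (mod 37))
For equation 3: M_3 = 1591, 1591 ≡ 25 (mod 29), inverse of 1591 mod 29 is 7 (check: 25 × 7 = 175 ≡ 1 (mod 29))
Combine: k ≡ Σ r_i×M_i×(M_i⁻¹ mod m_i) = 37×1073×21 + 32×1247×10 + 11×1591×7 = 833721 + 399040 + 122507 = 1355268
1355268 mod 46139 = 17237
k ≡ 17237 (mod 46139)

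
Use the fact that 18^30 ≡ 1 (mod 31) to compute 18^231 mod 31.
By Fermat: 18^{30} ≡ 1 (mod 31). 231 ≡ 21 (mod 30). So 18^{231} ≡ 18^{21} ≡ 16 (mod 31)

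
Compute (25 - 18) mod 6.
1

(25 - 18) = 7
7 mod 6 = 1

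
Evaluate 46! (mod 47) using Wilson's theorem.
By Wilson's theorem, (46)! ≡ -1 ≡ 46 (mod 47)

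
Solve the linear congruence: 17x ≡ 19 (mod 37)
12

Since gcd(17, 37) = 1 divides 19, a solution exists.
Multiply both sides by the inverse of 17 mod 37:
  17^(-1) mod 37 = 24
  x ≡ 24 × 19 ≡ 456 ≡ 12 (mod 37)
Verification: 17 × 12 = 204 = 5 × 37 + 19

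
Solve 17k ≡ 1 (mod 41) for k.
29

Using Extended Euclidean Algorithm:
gcd(17, 41) = 1
Bezout coefficients: 17 × -12 + 41 × 5 = 1
So 17 × -12 ≡ 1 (mod 41)
The inverse is -12 mod 41 = 29
Verification: 17 × 29 = 493 = 12 × 41 + 1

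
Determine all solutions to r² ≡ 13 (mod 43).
The square roots of 13 mod 43 are 23 and 20. Verify: 23² = 529 ≡ 13 (mod 43)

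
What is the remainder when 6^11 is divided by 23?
Using repeated squaring. 11 = 8 + 2 + 1 (binary 1011). Repeated squaring mod 23: 6^1 ≡ 6; 6^2 ≡ 6² = 36 ≡ 13; 6^4 ≡ 13² = 169 ≡ 8; 6^8 ≡ 8² = 64 ≡ 18. Multiply: 6^11 = 6^8 × 6^2 × 6^1 ≡ 18 × 13 × 6 (mod 23): 18 × 13 = 234 ≡ 4; 4 × 6 = 24 ≡ 1. So 6^11 ≡ 1 (mod 23).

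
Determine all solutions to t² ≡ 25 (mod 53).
The square roots of 25 mod 53 are 5 and 48. Verify: 5² = 25 ≡ 25 (mod 53)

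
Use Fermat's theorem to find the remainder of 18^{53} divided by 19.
18

By Fermat's Little Theorem, a^(p-1) ≡ 1 (mod p) for prime p and gcd(a, p) = 1
Here p = 19, so 18^18 ≡ 1 (mod 19)
We can reduce the exponent: 53 mod 18 = 17
So 18^53 ≡ 18^17 (mod 19)
Computing: 18^17 mod 19 = 18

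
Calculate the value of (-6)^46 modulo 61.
Using repeated squaring. (-6) ≡ 55 (mod 61). 46 = 32 + 8 + 4 + 2 (binary 101110). Repeated squaring mod 61: 55^1 ≡ 55; 55^2 ≡ 55² = 3025 ≡ 36; 55^4 ≡ 36² = 1296 ≡ 15; 55^8 ≡ 15² = 225 ≡ 42; 55^16 ≡ 42² = 1764 ≡ 56; 55^32 ≡ 56² = 3136 ≡ 25. Multiply: (-6)^46 ≡ 55^32 × 55^8 × 55^4 × 55^2 ≡ 25 × 42 × 15 × 36 (mod 61): 25 × 42 = 1050 ≡ 13; 13 × 15 = 195 ≡ 12; 12 × 36 = 432 ≡ 5. So (-6)^46 ≡ 5 (mod 61).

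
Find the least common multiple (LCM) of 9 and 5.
45

First find GCD(9, 5) using the Euclidean algorithm:
9 = 1 × 5 + 4
5 = 1 × 4 + 1
4 = 4 × 1 + 0
GCD(9, 5) = 1

LCM formula: LCM(a, b) = (a × b) / GCD(a, b)
LCM(9, 5) = (9 × 5) / 1
LCM(9, 5) = 45 / 1
LCM(9, 5) = 45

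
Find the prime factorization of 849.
3 × 283

Divide by primes starting from smallest:
849 ÷ 3 = 283
283 ÷ 283 = 1

849 = 3 × 283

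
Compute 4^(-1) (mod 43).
4^(-1) ≡ 11 (mod 43). Verification: 4 × 11 = 44 ≡ 1 (mod 43)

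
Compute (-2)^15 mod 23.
Using repeated squaring. (-2) ≡ 21 (mod 23). 15 = 8 + 4 + 2 + 1 (binary 1111). Repeated squaring mod 23: 21^1 ≡ 21; 21^2 ≡ 21² = 441 ≡ 4; 21^4 ≡ 4² = 16 ≡ 16; 21^8 ≡ 16² = 256 ≡ 3. Multiply: (-2)^15 ≡ 21^8 × 21^4 × 21^2 × 21^1 ≡ 3 × 16 × 4 × 21 (mod 23): 3 × 16 = 48 ≡ 2; 2 × 4 = 8 ≡ 8; 8 × 21 = 168 ≡ 7. So (-2)^15 ≡ 7 (mod 23).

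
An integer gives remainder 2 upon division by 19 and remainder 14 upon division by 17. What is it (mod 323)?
M = 19 × 17 = 323. M₁ = 17, y₁ ≡ 9 (mod 19). M₂ = 19, y₂ ≡ 9 (mod 17). y = 2×17×9 + 14×19×9 ≡ 116 (mod 323). The smallest positive such number is 116.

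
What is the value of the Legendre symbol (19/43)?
(19/43) = 19^{21} mod 43 = -1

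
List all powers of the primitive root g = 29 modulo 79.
g^1, g^2, ..., g^{78} mod 79: {29, 51, 57, 73, 63, 10, 53, 36, 17, 19, 77, 21, 56, 44, 12, 32, 59, 52, 7, 45, 41, 4, 37, 46, 70, 55, 15, 40, 54, 65, 68, 76, 71, 5, 66, 18, 48, 49, 78, 50, 28, 22, 6, 16, 69, 26, 43, 62, 60, 2, 58, 23, 35, 67, 47, 20, 27, 72, 34, 38, 75, 42, 33, 9, 24, 64, 39, 25, 14, 11, 3, 8, 74, 13, 61, 31, 30, 1}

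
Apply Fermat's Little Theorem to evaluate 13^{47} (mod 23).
12

By Fermat's Little Theorem, a^(p-1) ≡ 1 (mod p) for prime p and gcd(a, p) = 1
Here p = 23, so 13^22 ≡ 1 (mod 23)
We can reduce the exponent: 47 mod 22 = 3
So 13^47 ≡ 13^3 (mod 23)
Computing: 13^3 mod 23 = 12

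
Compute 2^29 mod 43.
Using repeated squaring. 29 = 16 + 8 + 4 + 1 (binary 11101). Repeated squaring mod 43: 2^1 ≡ 2; 2^2 ≡ 2² = 4 ≡ 4; 2^4 ≡ 4² = 16 ≡ 16; 2^8 ≡ 16² = 256 ≡ 41; 2^16 ≡ 41² = 1681 ≡ 4. Multiply: 2^29 = 2^16 × 2^8 × 2^4 × 2^1 ≡ 4 × 41 × 16 × 2 (mod 43): 4 × 41 = 164 ≡ 35; 35 × 16 = 560 ≡ 1; 1 × 2 = 2 ≡ 2. So 2^29 ≡ 2 (mod 43).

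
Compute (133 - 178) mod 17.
6

(133 - 178) = -45
-45 mod 17 = 6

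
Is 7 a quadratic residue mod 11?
By Euler's criterion: 7^{5} ≡ 10 (mod 11). Since this equals -1 (≡ 10), 7 is not a QR.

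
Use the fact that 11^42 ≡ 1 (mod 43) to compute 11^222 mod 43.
By Fermat: 11^{42} ≡ 1 (mod 43). 222 ≡ 12 (mod 42). So 11^{222} ≡ 11^{12} ≡ 16 (mod 43)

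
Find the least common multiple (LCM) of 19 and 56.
1064

First find GCD(19, 56) using the Euclidean algorithm:
19 = 0 × 56 + 19
56 = 2 × 19 + 18
19 = 1 × 18 + 1
18 = 18 × 1 + 0
GCD(19, 56) = 1

LCM formula: LCM(a, b) = (a × b) / GCD(a, b)
LCM(19, 56) = (19 × 56) / 1
LCM(19, 56) = 1064 / 1
LCM(19, 56) = 1064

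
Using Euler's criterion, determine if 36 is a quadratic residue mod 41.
By Euler's criterion: 36^{20} ≡ 1 (mod 41). Since this equals 1, 36 is a QR.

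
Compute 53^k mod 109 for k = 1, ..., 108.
g^1, g^2, ..., g^{108} mod 109: {53, 84, 92, 80, 98, 71, 57, 78, 101, 12, 91, 27, 14, 88, 86, 89, 30, 64, 13, 35, 2, 106, 59, 75, 51, 87, 33, 5, 47, 93, 24, 73, 54, 28, 67, 63, 69, 60, 19, 26, 70, 4, 103, 9, 41, 102, 65, 66, 10, 94, 77, 48, 37, 108, 56, 25, 17, 29, 11, 38, 52, 31, 8, 97, 18, 82, 95, 21, 23, 20, 79, 45, 96, 74, 107, 3, 50, 34, 58, 22, 76, 104, 62, 16, 85, 36, 55, 81, 42, 46, 40, 49, 90, 83, 39, 105, 6, 100, 68, 7, 44, 43, 99, 15, 32, 61, 72, 1}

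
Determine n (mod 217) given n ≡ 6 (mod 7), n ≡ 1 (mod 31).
125

Using the Chinese Remainder Theorem:
M = product of moduli = 217
For equation 1: M_1 = 31, 31 ≡ 3 (mod 7), inverse of 31 mod 7 is 5 (check: 3 × 5 = 15 ≡ 1 (mod 7))
For equation 2: M_2 = 7, 7 ≡ 7 (mod 31), inverse of 7 mod 31 is 9 (check: 7 × 9 = 63 ≡ 1 (mod 31))
Combine: n ≡ Σ r_i×M_i×(M_i⁻¹ mod m_i) = 6×31×5 + 1×7×9 = 930 + 63 = 993
993 mod 217 = 125
n ≡ 125 (mod 217)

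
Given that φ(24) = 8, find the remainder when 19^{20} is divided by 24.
By Euler: 19^{8} ≡ 1 (mod 24) since gcd(19, 24) = 1. 20 = 2×8 + 4. So 19^{20} ≡ 19^{4} ≡ 1 (mod 24)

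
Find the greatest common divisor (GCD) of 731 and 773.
1

Using the Euclidean algorithm:
731 = 0 × 773 + 731
773 = 1 × 731 + 42
731 = 17 × 42 + 17
42 = 2 × 17 + 8
17 = 2 × 8 + 1
8 = 8 × 1 + 0

GCD(731, 773) = 1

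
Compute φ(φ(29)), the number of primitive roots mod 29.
Number of primitive roots mod 29 = φ(28) = 12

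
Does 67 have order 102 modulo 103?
p - 1 = 102 has prime divisors 2, 3, 17. Check 67^(102/q) mod 103 for each: 67^(102/2) = 67^51 ≡ 102, 67^(102/3) = 67^34 ≡ 56, 67^(102/17) = 67^6 ≡ 9 (mod 103). None of these is 1, so 67 has order 102 = φ(103), so it is a primitive root mod 103.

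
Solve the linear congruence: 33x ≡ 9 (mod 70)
13

Since gcd(33, 70) = 1 divides 9, a solution exists.
Multiply both sides by the inverse of 33 mod 70:
  33^(-1) mod 70 = 17
  x ≡ 17 × 9 ≡ 153 ≡ 13 (mod 70)
Verification: 33 × 13 = 429 = 6 × 70 + 9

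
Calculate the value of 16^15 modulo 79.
Using repeated squaring. 15 = 8 + 4 + 2 + 1 (binary 1111). Repeated squaring mod 79: 16^1 ≡ 16; 16^2 ≡ 16² = 256 ≡ 19; 16^4 ≡ 19² = 361 ≡ 45; 16^8 ≡ 45² = 2025 ≡ 50. Multiply: 16^15 = 16^8 × 16^4 × 16^2 × 16^1 ≡ 50 × 45 × 19 × 16 (mod 79): 50 × 45 = 2250 ≡ 38; 38 × 19 = 722 ≡ 11; 11 × 16 = 176 ≡ 18. So 16^15 ≡ 18 (mod 79).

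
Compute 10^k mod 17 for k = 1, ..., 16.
g^1, g^2, ..., g^{16} mod 17: {10, 15, 14, 4, 6, 9, 5, 16, 7, 2, 3, 13, 11, 8, 12, 1}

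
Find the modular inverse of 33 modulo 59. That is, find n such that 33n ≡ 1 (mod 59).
34

Using Extended Euclidean Algorithm:
gcd(33, 59) = 1
Bezout coefficients: 33 × -25 + 59 × 14 = 1
So 33 × -25 ≡ 1 (mod 59)
The inverse is -25 mod 59 = 34
Verification: 33 × 34 = 1122 = 19 × 59 + 1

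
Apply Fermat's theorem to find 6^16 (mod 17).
By Fermat's Little Theorem, 6^{16} ≡ 1 (mod 17) since 17 is prime and gcd(6, 17) = 1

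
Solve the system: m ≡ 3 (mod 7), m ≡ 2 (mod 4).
M = 7 × 4 = 28. M₁ = 4, y₁ ≡ 2 (mod 7). M₂ = 7, y₂ ≡ 3 (mod 4). m = 3×4×2 + 2×7×3 ≡ 10 (mod 28)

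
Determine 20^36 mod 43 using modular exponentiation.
Using repeated squaring. 36 = 32 + 4 (binary 100100). Repeated squaring mod 43: 20^1 ≡ 20; 20^2 ≡ 20² = 400 ≡ 13; 20^4 ≡ 13² = 169 ≡ 40; 20^8 ≡ 40² = 1600 ≡ 9; 20^16 ≡ 9² = 81 ≡ 38; 20^32 ≡ 38² = 1444 ≡ 25. Multiply: 20^36 = 20^32 × 20^4 ≡ 25 × 40 (mod 43): 25 × 40 = 1000 ≡ 11. So 20^36 ≡ 11 (mod 43).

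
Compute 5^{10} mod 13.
12

Using successive squaring:
Binary expansion of 10: 1010
Powers of 5 mod 13 (each is the square of the previous):
  5^1 ≡ 5 (mod 13)
  5^2 ≡ 5² = 25 ≡ 12 (mod 13)
  5^4 ≡ 12² = 144 ≡ 1 (mod 13)
  5^8 ≡ 1² = 1 ≡ 1 (mod 13)
10 = 8 + 2, so 5^10 = 5^8 × 5^2 ≡ 1 × 12 (mod 13)
Multiplying step by step:
  1 × 12 = 12 ≡ 12 (mod 13)
Result: 5^10 ≡ 12 (mod 13)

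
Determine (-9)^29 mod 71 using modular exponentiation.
Using repeated squaring. (-9) ≡ 62 (mod 71). 29 = 16 + 8 + 4 + 1 (binary 11101). Repeated squaring mod 71: 62^1 ≡ 62; 62^2 ≡ 62² = 3844 ≡ 10; 62^4 ≡ 10² = 100 ≡ 29; 62^8 ≡ 29² = 841 ≡ 60; 62^16 ≡ 60² = 3600 ≡ 50. Multiply: (-9)^29 ≡ 62^16 × 62^8 × 62^4 × 62^1 ≡ 50 × 60 × 29 × 62 (mod 71): 50 × 60 = 3000 ≡ 18; 18 × 29 = 522 ≡ 25; 25 × 62 = 1550 ≡ 59. So (-9)^29 ≡ 59 (mod 71).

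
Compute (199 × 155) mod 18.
11

(199 × 155) = 30845
30845 mod 18 = 11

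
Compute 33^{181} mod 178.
135

Using successive squaring:
Binary expansion of 181: 10110101
Powers of 33 mod 178 (each is the square of the previous):
  33^1 ≡ 33 (mod 178)
  33^2 ≡ 33² = 1089 ≡ 21 (mod 178)
  33^4 ≡ 21² = 441 ≡ 85 (mod 178)
  33^8 ≡ 85² = 7225 ≡ 105 (mod 178)
  33^16 ≡ 105² = 11025 ≡ 167 (mod 178)
  33^32 ≡ 167² = 27889 ≡ 121 (mod 178)
  33^64 ≡ 121² = 14641 ≡ 45 (mod 178)
  33^128 ≡ 45² = 2025 ≡ 67 (mod 178)
181 = 128 + 32 + 16 + 4 + 1, so 33^181 = 33^128 × 33^32 × 33^16 × 33^4 × 33^1 ≡ 67 × 121 × 167 × 85 × 33 (mod 178)
Multiplying step by step:
  67 × 121 = 8107 ≡ 97 (mod 178)
  97 × 167 = 16199 ≡ 1 (mod 178)
  1 × 85 = 85 ≡ 85 (mod 178)
  85 × 33 = 2805 ≡ 135 (mod 178)
Result: 33^181 ≡ 135 (mod 178)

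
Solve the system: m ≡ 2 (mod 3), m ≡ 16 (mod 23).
M = 3 × 23 = 69. M₁ = 23, y₁ ≡ 2 (mod 3). M₂ = 3, y₂ ≡ 8 (mod 23). m = 2×23×2 + 16×3×8 ≡ 62 (mod 69)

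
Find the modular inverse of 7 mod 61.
7^(-1) ≡ 35 (mod 61). Verification: 7 × 35 = 245 ≡ 1 (mod 61)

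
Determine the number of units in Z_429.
240

Prime factorization: 429 = 3 × 11 × 13
Using the formula φ(n) = n × Π(1 - 1/p) for each prime factor p:
φ(429) = 429 × (1 - 1/3) × (1 - 1/11) × (1 - 1/13)
φ(429) = 240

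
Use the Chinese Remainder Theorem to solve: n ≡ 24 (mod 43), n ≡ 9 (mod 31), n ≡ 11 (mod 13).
8968

Using the Chinese Remainder Theorem:
M = product of moduli = 17329
For equation 1: M_1 = 403, 403 ≡ 16 (mod 43), inverse of 403 mod 43 is 35 (check: 16 × 35 = 560 ≡ 1 (mod 43))
For equation 2: M_2 = 559, 559 ≡ 1 (mod 31), inverse of 559 mod 31 is 1 (check: 1 × 1 = 1 ≡ 1 (mod 31))
For equation 3: M_3 = 1333, 1333 ≡ 7 (mod 13), inverse of 1333 mod 13 is 2 (check: 7 × 2 = 14 ≡ 1 (mod 13))
Combine: n ≡ Σ r_i×M_i×(M_i⁻¹ mod m_i) = 24×403×35 + 9×559×1 + 11×1333×2 = 338520 + 5031 + 29326 = 372877
372877 mod 17329 = 8968
n ≡ 8968 (mod 17329)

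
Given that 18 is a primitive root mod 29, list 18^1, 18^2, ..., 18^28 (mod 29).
g^1, g^2, ..., g^{28} mod 29: {18, 5, 3, 25, 15, 9, 17, 16, 27, 22, 19, 23, 8, 28, 11, 24, 26, 4, 14, 20, 12, 13, 2, 7, 10, 6, 21, 1}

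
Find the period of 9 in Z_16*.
Powers of 9 mod 16: 9^1≡9, 9^2≡1. Order = 2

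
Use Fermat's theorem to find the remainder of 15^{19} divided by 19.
15

By Fermat's Little Theorem, a^(p-1) ≡ 1 (mod p) for prime p and gcd(a, p) = 1
Here p = 19, so 15^18 ≡ 1 (mod 19)
We can reduce the exponent: 19 mod 18 = 1
So 15^19 ≡ 15^1 (mod 19)
Computing: 15^1 mod 19 = 15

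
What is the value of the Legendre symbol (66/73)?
(66/73) = 66^{36} mod 73 = -1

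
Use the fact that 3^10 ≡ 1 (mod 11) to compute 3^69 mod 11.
By Fermat: 3^{10} ≡ 1 (mod 11). 69 = 6×10 + 9. So 3^{69} ≡ 3^{9} ≡ 4 (mod 11)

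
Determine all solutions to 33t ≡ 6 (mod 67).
55

Since gcd(33, 67) = 1 divides 6, a solution exists.
Multiply both sides by the inverse of 33 mod 67:
  33^(-1) mod 67 = 65
  x ≡ 65 × 6 ≡ 390 ≡ 55 (mod 67)
Verification: 33 × 55 = 1815 = 27 × 67 + 6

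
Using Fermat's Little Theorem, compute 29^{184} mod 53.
46

By Fermat's Little Theorem, a^(p-1) ≡ 1 (mod p) for prime p and gcd(a, p) = 1
Here p = 53, so 29^52 ≡ 1 (mod 53)
We can reduce the exponent: 184 mod 52 = 28
So 29^184 ≡ 29^28 (mod 53)
Computing: 29^28 mod 53 = 46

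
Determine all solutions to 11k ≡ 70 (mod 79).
71

Since gcd(11, 79) = 1 divides 70, a solution exists.
Multiply both sides by the inverse of 11 mod 79:
  11^(-1) mod 79 = 36
  x ≡ 36 × 70 ≡ 2520 ≡ 71 (mod 79)
Verification: 11 × 71 = 781 = 9 × 79 + 70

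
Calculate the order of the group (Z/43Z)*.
42

Prime factorization: 43 = 43
Using the formula φ(n) = n × Π(1 - 1/p) for each prime factor p:
φ(43) = 43 × (1 - 1/43)
φ(43) = 42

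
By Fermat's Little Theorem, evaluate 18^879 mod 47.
By Fermat: 18^{46} ≡ 1 (mod 47). 879 ≡ 5 (mod 46). So 18^{879} ≡ 18^{5} ≡ 27 (mod 47)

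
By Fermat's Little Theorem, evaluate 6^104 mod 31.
By Fermat: 6^{30} ≡ 1 (mod 31). 104 = 3×30 + 14. So 6^{104} ≡ 6^{14} ≡ 5 (mod 31)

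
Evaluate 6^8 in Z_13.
8 = 8 (binary 1000). Repeated squaring mod 13: 6^1 ≡ 6; 6^2 ≡ 6² = 36 ≡ 10; 6^4 ≡ 10² = 100 ≡ 9; 6^8 ≡ 9² = 81 ≡ 3. So 6^8 ≡ 3 (mod 13).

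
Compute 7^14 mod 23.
Using repeated squaring. 14 = 8 + 4 + 2 (binary 1110). Repeated squaring mod 23: 7^1 ≡ 7; 7^2 ≡ 7² = 49 ≡ 3; 7^4 ≡ 3² = 9 ≡ 9; 7^8 ≡ 9² = 81 ≡ 12. Multiply: 7^14 = 7^8 × 7^4 × 7^2 ≡ 12 × 9 × 3 (mod 23): 12 × 9 = 108 ≡ 16; 16 × 3 = 48 ≡ 2. So 7^14 ≡ 2 (mod 23).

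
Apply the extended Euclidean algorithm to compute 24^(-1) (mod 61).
Extended GCD: 24(28) + 61(-11) = 1. So 24^(-1) ≡ 28 ≡ 28 (mod 61). Verify: 24 × 28 = 672 ≡ 1 (mod 61)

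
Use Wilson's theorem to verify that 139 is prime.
(138)! mod 139 = 138. Since this equals -1 (mod 139), Wilson confirms 139 is prime.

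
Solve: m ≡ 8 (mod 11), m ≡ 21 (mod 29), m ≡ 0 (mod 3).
M = 11 × 29 × 3 = 957. M₁ = 87, y₁ ≡ 10 (mod 11). M₂ = 33, y₂ ≡ 22 (mod 29). M₃ = 319, y₃ ≡ 1 (mod 3). m = 8×87×10 + 21×33×22 + 0×319×1 ≡ 195 (mod 957)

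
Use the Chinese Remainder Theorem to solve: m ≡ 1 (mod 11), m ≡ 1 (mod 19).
M = 11 × 19 = 209. M₁ = 19, y₁ ≡ 7 (mod 11). M₂ = 11, y₂ ≡ 7 (mod 19). m = 1×19×7 + 1×11×7 ≡ 1 (mod 209)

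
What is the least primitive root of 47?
5

A primitive root g modulo p has order p-1 = 46
Prime divisors of 46: [2, 23]
g is a primitive root iff g^(46/q) ≢ 1 (mod 47) for each prime divisor q
Testing small values:
  g = 2: 2^23 ≡ 1, 2^2 ≡ 4 (mod 47) → 2^23 ≡ 1, not primitive root
  g = 3: 3^23 ≡ 1, 3^2 ≡ 9 (mod 47) → 3^23 ≡ 1, not primitive root
  g = 4: 4^23 ≡ 1, 4^2 ≡ 16 (mod 47) → 4^23 ≡ 1, not primitive root
  g = 5: 5^23 ≡ 46, 5^2 ≡ 25 (mod 47) → none is 1, primitive root!
The smallest primitive root is 5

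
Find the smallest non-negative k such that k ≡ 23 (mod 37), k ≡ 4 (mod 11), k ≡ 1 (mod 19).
6461

Using the Chinese Remainder Theorem:
M = product of moduli = 7733
For equation 1: M_1 = 209, 209 ≡ 24 (mod 37), inverse of 209 mod 37 is 17 (check: 24 × 17 = 408 ≡ 1 (mod 37))
For equation 2: M_2 = 703, 703 ≡ 10 (mod 11), inverse of 703 mod 11 is 10 (check: 10 × 10 = 100 ≡ 1 (mod 11))
For equation 3: M_3 = 407, 407 ≡ 8 (mod 19), inverse of 407 mod 19 is 12 (check: 8 × 12 = 96 ≡ 1 (mod 19))
Combine: k ≡ Σ r_i×M_i×(M_i⁻¹ mod m_i) = 23×209×17 + 4×703×10 + 1×407×12 = 81719 + 28120 + 4884 = 114723
114723 mod 7733 = 6461
k ≡ 6461 (mod 7733)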